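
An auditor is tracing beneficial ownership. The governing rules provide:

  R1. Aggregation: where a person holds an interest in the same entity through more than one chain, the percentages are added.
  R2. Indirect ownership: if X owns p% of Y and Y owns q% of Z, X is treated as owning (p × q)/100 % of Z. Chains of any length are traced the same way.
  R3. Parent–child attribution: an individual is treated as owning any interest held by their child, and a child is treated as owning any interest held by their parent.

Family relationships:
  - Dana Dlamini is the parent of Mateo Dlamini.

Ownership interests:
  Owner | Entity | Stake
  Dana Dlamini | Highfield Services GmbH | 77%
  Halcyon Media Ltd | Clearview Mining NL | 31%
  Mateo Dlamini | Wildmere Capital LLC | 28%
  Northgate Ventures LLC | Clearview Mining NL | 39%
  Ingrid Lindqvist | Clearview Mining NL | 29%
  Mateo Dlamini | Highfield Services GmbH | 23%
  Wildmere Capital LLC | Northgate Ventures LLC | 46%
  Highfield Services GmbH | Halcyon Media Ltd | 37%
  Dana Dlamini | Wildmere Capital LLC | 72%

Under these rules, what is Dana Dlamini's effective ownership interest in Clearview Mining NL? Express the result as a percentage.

29.41%

By parent–child attribution (R3), Dana Dlamini is treated as also owning Mateo Dlamini's interest in Wildmere Capital LLC, giving 72% + 28% = 100%.
By parent–child attribution (R3), Dana Dlamini is treated as also owning Mateo Dlamini's interest in Highfield Services GmbH, giving 77% + 23% = 100%.
Chain via Wildmere Capital LLC → Northgate Ventures LLC (R2): 100% × 46% × 39% = 17.94% of Clearview Mining NL.
Chain via Highfield Services GmbH → Halcyon Media Ltd (R2): 100% × 37% × 31% = 11.47% of Clearview Mining NL.
Aggregating (R1): 17.94% + 11.47% = 29.41%.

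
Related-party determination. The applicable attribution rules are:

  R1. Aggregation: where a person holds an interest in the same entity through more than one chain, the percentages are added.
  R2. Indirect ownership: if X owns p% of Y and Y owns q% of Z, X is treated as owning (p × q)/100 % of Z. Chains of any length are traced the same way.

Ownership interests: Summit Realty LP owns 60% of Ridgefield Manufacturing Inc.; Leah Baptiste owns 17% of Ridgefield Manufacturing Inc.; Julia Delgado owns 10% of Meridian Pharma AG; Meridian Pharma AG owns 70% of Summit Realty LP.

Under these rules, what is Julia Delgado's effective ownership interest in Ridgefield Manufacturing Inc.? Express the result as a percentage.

Chain via Meridian Pharma AG → Summit Realty LP (R2): 10% × 70% × 60% = 4.2% of Ridgefield Manufacturing Inc.

4.2%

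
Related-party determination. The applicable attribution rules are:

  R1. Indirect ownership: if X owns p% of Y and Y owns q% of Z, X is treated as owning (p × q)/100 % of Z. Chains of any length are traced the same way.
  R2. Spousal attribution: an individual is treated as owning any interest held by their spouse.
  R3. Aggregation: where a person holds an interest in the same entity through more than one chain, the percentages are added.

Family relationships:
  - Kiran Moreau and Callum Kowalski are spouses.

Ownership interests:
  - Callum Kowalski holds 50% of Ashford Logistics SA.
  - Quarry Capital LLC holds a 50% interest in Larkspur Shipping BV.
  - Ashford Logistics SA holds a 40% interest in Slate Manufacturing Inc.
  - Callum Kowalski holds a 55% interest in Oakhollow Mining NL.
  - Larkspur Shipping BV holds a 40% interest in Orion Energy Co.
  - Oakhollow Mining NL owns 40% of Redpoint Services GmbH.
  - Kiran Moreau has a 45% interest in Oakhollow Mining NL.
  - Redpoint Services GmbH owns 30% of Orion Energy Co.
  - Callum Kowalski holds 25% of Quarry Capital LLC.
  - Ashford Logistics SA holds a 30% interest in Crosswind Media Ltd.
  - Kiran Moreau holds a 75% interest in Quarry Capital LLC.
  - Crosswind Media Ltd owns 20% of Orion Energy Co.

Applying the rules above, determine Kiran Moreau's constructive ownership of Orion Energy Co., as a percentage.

35%

By spousal attribution (R2), Kiran Moreau is treated as also owning Callum Kowalski's interest in Quarry Capital LLC, giving 75% + 25% = 100%.
By spousal attribution (R2), Kiran Moreau is treated as also owning Callum Kowalski's interest in Oakhollow Mining NL, giving 45% + 55% = 100%.
By spousal attribution (R2), Kiran Moreau is treated as owning Callum Kowalski's 50% interest in Ashford Logistics SA.
Chain via Quarry Capital LLC → Larkspur Shipping BV (R1): 100% × 50% × 40% = 20% of Orion Energy Co.
Chain via Oakhollow Mining NL → Redpoint Services GmbH (R1): 100% × 40% × 30% = 12% of Orion Energy Co.
Chain via Ashford Logistics SA → Crosswind Media Ltd (R1): 50% × 30% × 20% = 3% of Orion Energy Co.
Aggregating (R3): 20% + 12% + 3% = 35%.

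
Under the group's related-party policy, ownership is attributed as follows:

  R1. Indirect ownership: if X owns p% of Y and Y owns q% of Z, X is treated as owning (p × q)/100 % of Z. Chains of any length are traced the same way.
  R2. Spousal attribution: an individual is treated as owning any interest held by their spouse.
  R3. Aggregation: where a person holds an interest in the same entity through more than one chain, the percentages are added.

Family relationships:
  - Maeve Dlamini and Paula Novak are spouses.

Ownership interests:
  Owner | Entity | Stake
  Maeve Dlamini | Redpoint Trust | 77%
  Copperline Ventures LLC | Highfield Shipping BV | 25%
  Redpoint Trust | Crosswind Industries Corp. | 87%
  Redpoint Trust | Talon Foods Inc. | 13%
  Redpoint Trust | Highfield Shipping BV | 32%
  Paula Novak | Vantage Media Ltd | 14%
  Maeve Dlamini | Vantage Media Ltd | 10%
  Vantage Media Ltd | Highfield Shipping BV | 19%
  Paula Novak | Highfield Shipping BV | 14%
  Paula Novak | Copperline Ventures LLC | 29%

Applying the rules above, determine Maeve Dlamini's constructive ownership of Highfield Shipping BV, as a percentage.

By spousal attribution (R2), Maeve Dlamini is treated as also owning Paula Novak's interest in Vantage Media Ltd, giving 10% + 14% = 24%.
By spousal attribution (R2), Maeve Dlamini is treated as owning Paula Novak's 29% interest in Copperline Ventures LLC.
By spousal attribution (R2), Maeve Dlamini is treated as owning Paula Novak's 14% interest in Highfield Shipping BV.
Chain via Vantage Media Ltd (R1): 24% × 19% = 4.56% of Highfield Shipping BV.
Chain via Redpoint Trust (R1): 77% × 32% = 24.64% of Highfield Shipping BV.
Chain via Copperline Ventures LLC (R1): 29% × 25% = 7.25% of Highfield Shipping BV.
Direct interest in Highfield Shipping BV: 14%.
Aggregating (R3): 4.56% + 24.64% + 7.25% + 14% = 50.45%.

50.45%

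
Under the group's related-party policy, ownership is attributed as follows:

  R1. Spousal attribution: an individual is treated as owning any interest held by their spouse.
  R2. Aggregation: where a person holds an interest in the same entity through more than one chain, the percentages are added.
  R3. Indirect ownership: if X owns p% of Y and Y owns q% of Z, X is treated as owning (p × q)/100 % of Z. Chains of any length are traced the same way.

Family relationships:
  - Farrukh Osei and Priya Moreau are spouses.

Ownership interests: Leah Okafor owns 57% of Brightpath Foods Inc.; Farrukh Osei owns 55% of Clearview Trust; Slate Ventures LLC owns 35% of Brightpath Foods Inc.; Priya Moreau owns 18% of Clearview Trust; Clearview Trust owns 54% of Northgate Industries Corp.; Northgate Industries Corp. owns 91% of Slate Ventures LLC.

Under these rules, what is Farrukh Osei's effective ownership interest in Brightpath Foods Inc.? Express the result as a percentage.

12.55527%

By spousal attribution (R1), Farrukh Osei is treated as also owning Priya Moreau's interest in Clearview Trust, giving 55% + 18% = 73%.
Chain via Clearview Trust → Northgate Industries Corp. → Slate Ventures LLC (R3): 73% × 54% × 91% × 35% = 12.55527% of Brightpath Foods Inc.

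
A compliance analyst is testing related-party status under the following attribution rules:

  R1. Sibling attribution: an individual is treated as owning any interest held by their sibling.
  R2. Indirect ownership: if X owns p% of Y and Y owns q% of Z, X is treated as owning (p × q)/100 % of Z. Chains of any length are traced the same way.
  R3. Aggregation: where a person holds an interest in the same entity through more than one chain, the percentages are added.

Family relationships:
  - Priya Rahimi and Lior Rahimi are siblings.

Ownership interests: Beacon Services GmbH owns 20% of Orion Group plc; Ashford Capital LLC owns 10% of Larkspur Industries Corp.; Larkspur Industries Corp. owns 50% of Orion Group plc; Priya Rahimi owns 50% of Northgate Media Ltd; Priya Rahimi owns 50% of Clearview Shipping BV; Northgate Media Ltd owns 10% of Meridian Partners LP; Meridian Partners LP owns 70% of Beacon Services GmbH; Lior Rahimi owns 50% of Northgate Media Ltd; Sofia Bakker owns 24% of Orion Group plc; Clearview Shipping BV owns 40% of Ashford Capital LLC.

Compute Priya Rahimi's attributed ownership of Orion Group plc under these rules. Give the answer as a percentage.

By sibling attribution (R1), Priya Rahimi is treated as also owning Lior Rahimi's interest in Northgate Media Ltd, giving 50% + 50% = 100%.
Chain via Clearview Shipping BV → Ashford Capital LLC → Larkspur Industries Corp. (R2): 50% × 40% × 10% × 50% = 1% of Orion Group plc.
Chain via Northgate Media Ltd → Meridian Partners LP → Beacon Services GmbH (R2): 100% × 10% × 70% × 20% = 1.4% of Orion Group plc.
Aggregating (R3): 1% + 1.4% = 2.4%.

2.4%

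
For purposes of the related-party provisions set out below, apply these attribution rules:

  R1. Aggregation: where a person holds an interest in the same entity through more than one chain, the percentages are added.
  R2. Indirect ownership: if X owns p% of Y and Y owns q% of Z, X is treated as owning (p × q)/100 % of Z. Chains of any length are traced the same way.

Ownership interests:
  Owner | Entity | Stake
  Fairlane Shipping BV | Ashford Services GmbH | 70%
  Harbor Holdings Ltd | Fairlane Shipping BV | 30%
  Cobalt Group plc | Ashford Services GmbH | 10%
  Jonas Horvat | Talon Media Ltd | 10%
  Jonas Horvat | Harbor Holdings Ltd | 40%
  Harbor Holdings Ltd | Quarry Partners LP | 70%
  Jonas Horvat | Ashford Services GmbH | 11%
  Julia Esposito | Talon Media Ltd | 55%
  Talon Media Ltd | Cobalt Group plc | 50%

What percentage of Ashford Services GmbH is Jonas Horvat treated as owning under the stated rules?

19.9%

Chain via Talon Media Ltd → Cobalt Group plc (R2): 10% × 50% × 10% = 0.5% of Ashford Services GmbH.
Chain via Harbor Holdings Ltd → Fairlane Shipping BV (R2): 40% × 30% × 70% = 8.4% of Ashford Services GmbH.
Direct interest in Ashford Services GmbH: 11%.
Aggregating (R1): 0.5% + 8.4% + 11% = 19.9%.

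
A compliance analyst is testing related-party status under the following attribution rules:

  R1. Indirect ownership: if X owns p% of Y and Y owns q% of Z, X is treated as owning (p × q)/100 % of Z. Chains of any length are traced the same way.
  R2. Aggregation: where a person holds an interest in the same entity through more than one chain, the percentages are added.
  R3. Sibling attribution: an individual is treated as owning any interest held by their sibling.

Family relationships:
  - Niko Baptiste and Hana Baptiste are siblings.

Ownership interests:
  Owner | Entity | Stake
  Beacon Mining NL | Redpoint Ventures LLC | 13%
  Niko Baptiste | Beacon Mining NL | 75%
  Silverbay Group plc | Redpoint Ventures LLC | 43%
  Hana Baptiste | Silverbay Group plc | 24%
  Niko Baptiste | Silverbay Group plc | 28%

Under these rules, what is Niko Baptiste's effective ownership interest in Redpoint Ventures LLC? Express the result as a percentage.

32.11%

By sibling attribution (R3), Niko Baptiste is treated as also owning Hana Baptiste's interest in Silverbay Group plc, giving 28% + 24% = 52%.
Chain via Beacon Mining NL (R1): 75% × 13% = 9.75% of Redpoint Ventures LLC.
Chain via Silverbay Group plc (R1): 52% × 43% = 22.36% of Redpoint Ventures LLC.
Aggregating (R2): 9.75% + 22.36% = 32.11%.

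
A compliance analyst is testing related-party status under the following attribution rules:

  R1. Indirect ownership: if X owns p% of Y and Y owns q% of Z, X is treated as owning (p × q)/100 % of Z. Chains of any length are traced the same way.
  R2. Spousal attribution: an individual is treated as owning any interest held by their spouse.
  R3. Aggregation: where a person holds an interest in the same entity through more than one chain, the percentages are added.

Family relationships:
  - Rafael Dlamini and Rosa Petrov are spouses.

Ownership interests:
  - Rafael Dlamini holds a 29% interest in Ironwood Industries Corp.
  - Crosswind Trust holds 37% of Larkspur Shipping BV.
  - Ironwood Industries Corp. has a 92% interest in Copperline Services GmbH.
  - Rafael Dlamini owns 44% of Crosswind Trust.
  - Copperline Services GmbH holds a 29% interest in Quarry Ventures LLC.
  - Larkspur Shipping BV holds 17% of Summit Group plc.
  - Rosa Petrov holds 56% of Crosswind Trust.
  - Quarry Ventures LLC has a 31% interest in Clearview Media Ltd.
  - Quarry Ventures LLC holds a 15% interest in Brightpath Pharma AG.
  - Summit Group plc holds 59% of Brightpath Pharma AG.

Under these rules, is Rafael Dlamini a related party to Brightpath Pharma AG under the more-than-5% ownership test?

By spousal attribution (R2), Rafael Dlamini is treated as also owning Rosa Petrov's interest in Crosswind Trust, giving 44% + 56% = 100%.
Chain via Ironwood Industries Corp. → Copperline Services GmbH → Quarry Ventures LLC (R1): 29% × 92% × 29% × 15% = 1.16058% of Brightpath Pharma AG.
Chain via Crosswind Trust → Larkspur Shipping BV → Summit Group plc (R1): 100% × 37% × 17% × 59% = 3.7111% of Brightpath Pharma AG.
Aggregating (R3): 1.16058% + 3.7111% = 4.87168%.
4.87168% does not exceed the 5% threshold, so Rafael is not a related party to Brightpath Pharma AG.

No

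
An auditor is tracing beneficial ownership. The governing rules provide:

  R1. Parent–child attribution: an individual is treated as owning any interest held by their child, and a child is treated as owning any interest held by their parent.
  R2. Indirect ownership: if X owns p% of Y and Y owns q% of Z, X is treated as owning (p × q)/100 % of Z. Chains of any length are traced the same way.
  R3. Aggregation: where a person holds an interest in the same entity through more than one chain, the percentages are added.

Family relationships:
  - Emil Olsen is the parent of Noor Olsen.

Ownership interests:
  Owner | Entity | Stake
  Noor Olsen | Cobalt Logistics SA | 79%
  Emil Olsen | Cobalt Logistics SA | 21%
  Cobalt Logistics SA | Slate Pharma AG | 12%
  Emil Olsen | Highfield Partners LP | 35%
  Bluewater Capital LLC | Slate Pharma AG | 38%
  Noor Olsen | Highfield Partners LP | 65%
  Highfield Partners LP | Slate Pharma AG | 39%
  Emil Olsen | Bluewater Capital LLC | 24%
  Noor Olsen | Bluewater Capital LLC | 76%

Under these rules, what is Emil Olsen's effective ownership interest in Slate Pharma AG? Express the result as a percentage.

By parent–child attribution (R1), Emil Olsen is treated as also owning Noor Olsen's interest in Highfield Partners LP, giving 35% + 65% = 100%.
By parent–child attribution (R1), Emil Olsen is treated as also owning Noor Olsen's interest in Bluewater Capital LLC, giving 24% + 76% = 100%.
By parent–child attribution (R1), Emil Olsen is treated as also owning Noor Olsen's interest in Cobalt Logistics SA, giving 21% + 79% = 100%.
Chain via Highfield Partners LP (R2): 100% × 39% = 39% of Slate Pharma AG.
Chain via Bluewater Capital LLC (R2): 100% × 38% = 38% of Slate Pharma AG.
Chain via Cobalt Logistics SA (R2): 100% × 12% = 12% of Slate Pharma AG.
Aggregating (R3): 39% + 38% + 12% = 89%.

89%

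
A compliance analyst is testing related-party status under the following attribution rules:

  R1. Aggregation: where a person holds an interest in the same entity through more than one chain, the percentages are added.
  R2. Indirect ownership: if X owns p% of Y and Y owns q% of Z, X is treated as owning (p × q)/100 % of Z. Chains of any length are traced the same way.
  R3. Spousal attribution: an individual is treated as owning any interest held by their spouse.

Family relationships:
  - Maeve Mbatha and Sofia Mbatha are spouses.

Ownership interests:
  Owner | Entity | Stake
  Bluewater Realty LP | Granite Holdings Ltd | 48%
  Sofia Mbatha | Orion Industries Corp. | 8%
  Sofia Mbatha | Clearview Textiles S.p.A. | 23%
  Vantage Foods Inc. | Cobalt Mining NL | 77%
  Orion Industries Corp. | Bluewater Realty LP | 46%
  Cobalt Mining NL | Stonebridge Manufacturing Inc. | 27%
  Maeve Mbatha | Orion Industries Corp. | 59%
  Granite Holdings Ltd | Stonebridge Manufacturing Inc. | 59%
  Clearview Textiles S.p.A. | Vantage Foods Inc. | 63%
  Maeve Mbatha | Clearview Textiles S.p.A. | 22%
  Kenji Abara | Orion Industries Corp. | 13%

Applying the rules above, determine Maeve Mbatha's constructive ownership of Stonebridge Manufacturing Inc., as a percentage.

By spousal attribution (R3), Maeve Mbatha is treated as also owning Sofia Mbatha's interest in Clearview Textiles S.p.A, giving 22% + 23% = 45%.
By spousal attribution (R3), Maeve Mbatha is treated as also owning Sofia Mbatha's interest in Orion Industries Corp, giving 59% + 8% = 67%.
Chain via Clearview Textiles S.p.A. → Vantage Foods Inc. → Cobalt Mining NL (R2): 45% × 63% × 77% × 27% = 5.893965% of Stonebridge Manufacturing Inc.
Chain via Orion Industries Corp. → Bluewater Realty LP → Granite Holdings Ltd (R2): 67% × 46% × 48% × 59% = 8.728224% of Stonebridge Manufacturing Inc.
Aggregating (R1): 5.893965% + 8.728224% = 14.622189%.

14.622189%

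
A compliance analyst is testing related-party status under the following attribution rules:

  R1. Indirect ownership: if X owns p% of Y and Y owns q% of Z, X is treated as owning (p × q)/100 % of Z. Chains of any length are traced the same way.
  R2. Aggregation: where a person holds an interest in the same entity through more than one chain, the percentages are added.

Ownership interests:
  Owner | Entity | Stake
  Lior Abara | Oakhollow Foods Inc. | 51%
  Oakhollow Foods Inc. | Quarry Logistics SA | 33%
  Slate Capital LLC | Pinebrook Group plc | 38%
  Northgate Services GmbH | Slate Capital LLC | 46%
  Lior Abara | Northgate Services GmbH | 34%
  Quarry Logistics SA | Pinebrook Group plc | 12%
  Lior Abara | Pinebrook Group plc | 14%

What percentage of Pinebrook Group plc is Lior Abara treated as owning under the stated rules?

Chain via Northgate Services GmbH → Slate Capital LLC (R1): 34% × 46% × 38% = 5.9432% of Pinebrook Group plc.
Chain via Oakhollow Foods Inc. → Quarry Logistics SA (R1): 51% × 33% × 12% = 2.0196% of Pinebrook Group plc.
Direct interest in Pinebrook Group plc: 14%.
Aggregating (R2): 5.9432% + 2.0196% + 14% = 21.9628%.

21.9628%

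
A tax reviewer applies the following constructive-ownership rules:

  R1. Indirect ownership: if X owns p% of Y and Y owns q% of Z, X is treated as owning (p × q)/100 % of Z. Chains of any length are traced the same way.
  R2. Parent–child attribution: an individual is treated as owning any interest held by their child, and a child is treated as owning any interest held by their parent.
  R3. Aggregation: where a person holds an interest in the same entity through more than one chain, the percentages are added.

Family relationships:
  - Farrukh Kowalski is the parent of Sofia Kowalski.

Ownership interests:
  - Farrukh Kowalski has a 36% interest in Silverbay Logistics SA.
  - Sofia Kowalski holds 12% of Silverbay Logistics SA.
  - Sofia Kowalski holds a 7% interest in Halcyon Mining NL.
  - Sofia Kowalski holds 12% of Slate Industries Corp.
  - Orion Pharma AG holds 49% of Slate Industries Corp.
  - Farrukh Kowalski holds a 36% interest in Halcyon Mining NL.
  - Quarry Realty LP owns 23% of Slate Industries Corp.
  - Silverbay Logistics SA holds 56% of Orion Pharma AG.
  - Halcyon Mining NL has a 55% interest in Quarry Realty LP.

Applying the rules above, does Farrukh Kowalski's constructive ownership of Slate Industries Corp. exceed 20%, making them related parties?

By parent–child attribution (R2), Farrukh Kowalski is treated as also owning Sofia Kowalski's interest in Halcyon Mining NL, giving 36% + 7% = 43%.
By parent–child attribution (R2), Farrukh Kowalski is treated as also owning Sofia Kowalski's interest in Silverbay Logistics SA, giving 36% + 12% = 48%.
By parent–child attribution (R2), Farrukh Kowalski is treated as owning Sofia Kowalski's 12% interest in Slate Industries Corp.
Chain via Halcyon Mining NL → Quarry Realty LP (R1): 43% × 55% × 23% = 5.4395% of Slate Industries Corp.
Chain via Silverbay Logistics SA → Orion Pharma AG (R1): 48% × 56% × 49% = 13.1712% of Slate Industries Corp.
Direct interest in Slate Industries Corp: 12%.
Aggregating (R3): 5.4395% + 13.1712% + 12% = 30.6107%.
30.6107% exceeds the 20% threshold, so Farrukh is a related party to Slate Industries Corp.

Yes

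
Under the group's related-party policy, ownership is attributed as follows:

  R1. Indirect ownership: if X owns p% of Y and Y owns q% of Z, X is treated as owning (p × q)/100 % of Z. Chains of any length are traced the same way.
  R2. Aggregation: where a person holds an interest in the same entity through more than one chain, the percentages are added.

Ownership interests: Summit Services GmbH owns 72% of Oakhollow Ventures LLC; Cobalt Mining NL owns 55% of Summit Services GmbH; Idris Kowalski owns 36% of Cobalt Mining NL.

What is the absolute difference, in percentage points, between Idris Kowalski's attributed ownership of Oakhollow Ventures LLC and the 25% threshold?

Chain via Cobalt Mining NL → Summit Services GmbH (R1): 36% × 55% × 72% = 14.256% of Oakhollow Ventures LLC.
14.256% falls short of the 25% threshold by 10.744 percentage points.

10.744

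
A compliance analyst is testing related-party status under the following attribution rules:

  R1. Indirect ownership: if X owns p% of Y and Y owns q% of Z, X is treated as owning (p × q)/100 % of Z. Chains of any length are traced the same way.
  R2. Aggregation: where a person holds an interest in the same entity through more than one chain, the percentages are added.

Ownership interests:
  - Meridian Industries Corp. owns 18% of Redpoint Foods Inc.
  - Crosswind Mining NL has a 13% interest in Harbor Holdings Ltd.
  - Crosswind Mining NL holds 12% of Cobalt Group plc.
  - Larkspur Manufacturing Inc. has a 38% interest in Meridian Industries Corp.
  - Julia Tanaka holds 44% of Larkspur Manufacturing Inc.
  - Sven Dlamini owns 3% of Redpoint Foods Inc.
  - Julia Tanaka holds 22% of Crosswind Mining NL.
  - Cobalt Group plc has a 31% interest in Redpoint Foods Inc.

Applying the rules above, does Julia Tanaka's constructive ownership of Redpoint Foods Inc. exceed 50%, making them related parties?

Chain via Larkspur Manufacturing Inc. → Meridian Industries Corp. (R1): 44% × 38% × 18% = 3.0096% of Redpoint Foods Inc.
Chain via Crosswind Mining NL → Cobalt Group plc (R1): 22% × 12% × 31% = 0.8184% of Redpoint Foods Inc.
Aggregating (R2): 3.0096% + 0.8184% = 3.828%.
3.828% does not exceed the 50% threshold, so Julia is not a related party to Redpoint Foods Inc.

No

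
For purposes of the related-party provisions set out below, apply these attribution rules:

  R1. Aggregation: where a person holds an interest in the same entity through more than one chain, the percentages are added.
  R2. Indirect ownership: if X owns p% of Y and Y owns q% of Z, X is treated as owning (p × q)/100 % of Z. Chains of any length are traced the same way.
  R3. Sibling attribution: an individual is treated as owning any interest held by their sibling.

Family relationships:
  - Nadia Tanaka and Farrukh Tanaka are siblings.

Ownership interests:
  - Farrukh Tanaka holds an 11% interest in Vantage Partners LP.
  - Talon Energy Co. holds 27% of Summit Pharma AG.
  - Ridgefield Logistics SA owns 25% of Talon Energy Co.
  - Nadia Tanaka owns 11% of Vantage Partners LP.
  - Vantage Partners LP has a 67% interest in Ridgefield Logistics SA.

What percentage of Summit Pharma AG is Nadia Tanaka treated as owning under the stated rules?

By sibling attribution (R3), Nadia Tanaka is treated as also owning Farrukh Tanaka's interest in Vantage Partners LP, giving 11% + 11% = 22%.
Chain via Vantage Partners LP → Ridgefield Logistics SA → Talon Energy Co. (R2): 22% × 67% × 25% × 27% = 0.99495% of Summit Pharma AG.

0.99495%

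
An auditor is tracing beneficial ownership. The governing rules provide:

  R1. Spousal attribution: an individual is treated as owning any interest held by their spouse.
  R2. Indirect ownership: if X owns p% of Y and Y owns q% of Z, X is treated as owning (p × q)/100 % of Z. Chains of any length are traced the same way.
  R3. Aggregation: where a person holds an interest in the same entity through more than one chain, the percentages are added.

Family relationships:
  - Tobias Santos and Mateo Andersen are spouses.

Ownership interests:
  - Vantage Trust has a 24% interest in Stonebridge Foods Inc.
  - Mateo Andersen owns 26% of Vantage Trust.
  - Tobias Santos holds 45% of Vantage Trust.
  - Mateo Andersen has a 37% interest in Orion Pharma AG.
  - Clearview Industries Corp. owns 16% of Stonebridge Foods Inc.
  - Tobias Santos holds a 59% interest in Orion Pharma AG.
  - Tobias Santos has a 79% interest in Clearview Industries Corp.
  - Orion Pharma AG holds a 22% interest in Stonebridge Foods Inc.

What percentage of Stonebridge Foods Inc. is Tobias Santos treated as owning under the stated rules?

50.8%

By spousal attribution (R1), Tobias Santos is treated as also owning Mateo Andersen's interest in Orion Pharma AG, giving 59% + 37% = 96%.
By spousal attribution (R1), Tobias Santos is treated as also owning Mateo Andersen's interest in Vantage Trust, giving 45% + 26% = 71%.
Chain via Orion Pharma AG (R2): 96% × 22% = 21.12% of Stonebridge Foods Inc.
Chain via Vantage Trust (R2): 71% × 24% = 17.04% of Stonebridge Foods Inc.
Chain via Clearview Industries Corp. (R2): 79% × 16% = 12.64% of Stonebridge Foods Inc.
Aggregating (R3): 21.12% + 17.04% + 12.64% = 50.8%.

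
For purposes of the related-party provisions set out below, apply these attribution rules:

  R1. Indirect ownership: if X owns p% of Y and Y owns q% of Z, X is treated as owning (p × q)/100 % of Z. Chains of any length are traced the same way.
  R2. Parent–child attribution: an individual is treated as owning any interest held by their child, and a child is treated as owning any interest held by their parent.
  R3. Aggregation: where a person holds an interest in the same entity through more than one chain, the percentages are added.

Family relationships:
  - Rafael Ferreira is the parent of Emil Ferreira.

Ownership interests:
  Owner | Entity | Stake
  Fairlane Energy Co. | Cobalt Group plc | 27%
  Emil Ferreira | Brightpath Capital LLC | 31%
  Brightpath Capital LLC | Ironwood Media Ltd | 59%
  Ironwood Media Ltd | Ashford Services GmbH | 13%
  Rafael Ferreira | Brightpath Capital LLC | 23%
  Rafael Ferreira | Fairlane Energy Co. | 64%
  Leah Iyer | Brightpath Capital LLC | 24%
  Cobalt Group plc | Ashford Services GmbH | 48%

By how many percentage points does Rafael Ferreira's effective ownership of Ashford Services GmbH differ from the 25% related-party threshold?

By parent–child attribution (R2), Rafael Ferreira is treated as also owning Emil Ferreira's interest in Brightpath Capital LLC, giving 23% + 31% = 54%.
Chain via Brightpath Capital LLC → Ironwood Media Ltd (R1): 54% × 59% × 13% = 4.1418% of Ashford Services GmbH.
Chain via Fairlane Energy Co. → Cobalt Group plc (R1): 64% × 27% × 48% = 8.2944% of Ashford Services GmbH.
Aggregating (R3): 4.1418% + 8.2944% = 12.4362%.
12.4362% falls short of the 25% threshold by 12.5638 percentage points.

12.5638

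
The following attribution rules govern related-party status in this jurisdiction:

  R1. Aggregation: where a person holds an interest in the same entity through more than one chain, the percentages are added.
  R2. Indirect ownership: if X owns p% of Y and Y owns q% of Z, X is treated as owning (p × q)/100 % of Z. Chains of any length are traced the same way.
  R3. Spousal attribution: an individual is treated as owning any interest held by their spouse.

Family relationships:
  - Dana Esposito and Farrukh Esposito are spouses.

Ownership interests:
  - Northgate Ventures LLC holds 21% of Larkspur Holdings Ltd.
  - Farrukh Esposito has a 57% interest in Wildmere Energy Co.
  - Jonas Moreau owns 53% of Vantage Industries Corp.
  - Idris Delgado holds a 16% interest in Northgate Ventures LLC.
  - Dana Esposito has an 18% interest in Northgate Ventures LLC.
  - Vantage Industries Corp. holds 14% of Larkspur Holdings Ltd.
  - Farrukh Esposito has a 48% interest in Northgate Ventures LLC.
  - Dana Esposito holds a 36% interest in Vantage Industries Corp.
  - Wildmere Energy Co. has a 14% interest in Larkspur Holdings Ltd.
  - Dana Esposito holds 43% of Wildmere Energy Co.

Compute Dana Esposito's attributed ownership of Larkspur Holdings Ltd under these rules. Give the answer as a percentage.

32.9%

By spousal attribution (R3), Dana Esposito is treated as also owning Farrukh Esposito's interest in Northgate Ventures LLC, giving 18% + 48% = 66%.
By spousal attribution (R3), Dana Esposito is treated as also owning Farrukh Esposito's interest in Wildmere Energy Co, giving 43% + 57% = 100%.
Chain via Northgate Ventures LLC (R2): 66% × 21% = 13.86% of Larkspur Holdings Ltd.
Chain via Vantage Industries Corp. (R2): 36% × 14% = 5.04% of Larkspur Holdings Ltd.
Chain via Wildmere Energy Co. (R2): 100% × 14% = 14% of Larkspur Holdings Ltd.
Aggregating (R1): 13.86% + 5.04% + 14% = 32.9%.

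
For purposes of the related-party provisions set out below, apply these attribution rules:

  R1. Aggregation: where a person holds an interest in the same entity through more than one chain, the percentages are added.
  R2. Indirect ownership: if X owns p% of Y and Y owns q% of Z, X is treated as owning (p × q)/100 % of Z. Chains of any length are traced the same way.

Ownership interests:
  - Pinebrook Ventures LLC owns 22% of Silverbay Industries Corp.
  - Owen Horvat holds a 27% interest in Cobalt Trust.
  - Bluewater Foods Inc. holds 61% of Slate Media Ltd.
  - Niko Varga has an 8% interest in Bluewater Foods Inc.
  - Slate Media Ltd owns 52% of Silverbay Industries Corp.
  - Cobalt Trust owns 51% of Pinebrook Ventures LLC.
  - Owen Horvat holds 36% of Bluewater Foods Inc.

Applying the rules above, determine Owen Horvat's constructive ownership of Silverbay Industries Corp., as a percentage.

Chain via Cobalt Trust → Pinebrook Ventures LLC (R2): 27% × 51% × 22% = 3.0294% of Silverbay Industries Corp.
Chain via Bluewater Foods Inc. → Slate Media Ltd (R2): 36% × 61% × 52% = 11.4192% of Silverbay Industries Corp.
Aggregating (R1): 3.0294% + 11.4192% = 14.4486%.

14.4486%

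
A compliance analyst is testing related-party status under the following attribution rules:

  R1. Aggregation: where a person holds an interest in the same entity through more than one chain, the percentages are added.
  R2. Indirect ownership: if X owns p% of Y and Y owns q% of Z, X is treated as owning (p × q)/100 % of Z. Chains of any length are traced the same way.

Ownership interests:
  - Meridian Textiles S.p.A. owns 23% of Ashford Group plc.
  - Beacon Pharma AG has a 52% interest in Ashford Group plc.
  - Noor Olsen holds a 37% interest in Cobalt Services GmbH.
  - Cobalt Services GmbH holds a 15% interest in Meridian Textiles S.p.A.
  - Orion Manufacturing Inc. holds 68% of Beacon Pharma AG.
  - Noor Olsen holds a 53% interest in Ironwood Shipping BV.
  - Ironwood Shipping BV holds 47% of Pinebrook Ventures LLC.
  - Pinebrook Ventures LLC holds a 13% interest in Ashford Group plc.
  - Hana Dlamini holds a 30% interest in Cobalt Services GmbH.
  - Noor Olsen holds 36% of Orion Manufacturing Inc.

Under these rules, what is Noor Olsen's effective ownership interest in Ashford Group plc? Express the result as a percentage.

Chain via Ironwood Shipping BV → Pinebrook Ventures LLC (R2): 53% × 47% × 13% = 3.2383% of Ashford Group plc.
Chain via Cobalt Services GmbH → Meridian Textiles S.p.A. (R2): 37% × 15% × 23% = 1.2765% of Ashford Group plc.
Chain via Orion Manufacturing Inc. → Beacon Pharma AG (R2): 36% × 68% × 52% = 12.7296% of Ashford Group plc.
Aggregating (R1): 3.2383% + 1.2765% + 12.7296% = 17.2444%.

17.2444%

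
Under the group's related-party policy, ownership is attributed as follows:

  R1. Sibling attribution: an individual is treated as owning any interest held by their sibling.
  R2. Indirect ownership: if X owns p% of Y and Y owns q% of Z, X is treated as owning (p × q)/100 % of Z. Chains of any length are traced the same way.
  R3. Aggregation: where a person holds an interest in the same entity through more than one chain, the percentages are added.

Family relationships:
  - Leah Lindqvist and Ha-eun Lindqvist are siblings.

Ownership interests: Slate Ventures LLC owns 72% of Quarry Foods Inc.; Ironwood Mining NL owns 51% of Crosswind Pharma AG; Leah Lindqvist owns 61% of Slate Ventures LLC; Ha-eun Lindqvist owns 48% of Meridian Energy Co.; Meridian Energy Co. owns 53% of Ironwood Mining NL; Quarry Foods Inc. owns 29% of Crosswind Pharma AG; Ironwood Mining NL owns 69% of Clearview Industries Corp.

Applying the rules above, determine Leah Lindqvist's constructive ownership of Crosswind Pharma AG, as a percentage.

25.7112%

By sibling attribution (R1), Leah Lindqvist is treated as owning Ha-eun Lindqvist's 48% interest in Meridian Energy Co.
Chain via Slate Ventures LLC → Quarry Foods Inc. (R2): 61% × 72% × 29% = 12.7368% of Crosswind Pharma AG.
Chain via Meridian Energy Co. → Ironwood Mining NL (R2): 48% × 53% × 51% = 12.9744% of Crosswind Pharma AG.
Aggregating (R3): 12.7368% + 12.9744% = 25.7112%.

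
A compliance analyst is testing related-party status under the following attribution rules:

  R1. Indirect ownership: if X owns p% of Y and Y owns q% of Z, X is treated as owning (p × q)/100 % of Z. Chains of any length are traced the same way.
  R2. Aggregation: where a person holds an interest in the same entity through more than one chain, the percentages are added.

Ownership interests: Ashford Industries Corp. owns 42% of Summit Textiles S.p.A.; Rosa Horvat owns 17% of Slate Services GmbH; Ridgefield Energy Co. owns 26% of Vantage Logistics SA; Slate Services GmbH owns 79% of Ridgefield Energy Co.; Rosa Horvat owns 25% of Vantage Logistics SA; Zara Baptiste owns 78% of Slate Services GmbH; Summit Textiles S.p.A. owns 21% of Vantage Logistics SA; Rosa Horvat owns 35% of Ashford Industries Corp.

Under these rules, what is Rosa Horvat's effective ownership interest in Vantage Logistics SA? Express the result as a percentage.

31.5788%

Chain via Slate Services GmbH → Ridgefield Energy Co. (R1): 17% × 79% × 26% = 3.4918% of Vantage Logistics SA.
Chain via Ashford Industries Corp. → Summit Textiles S.p.A. (R1): 35% × 42% × 21% = 3.087% of Vantage Logistics SA.
Direct interest in Vantage Logistics SA: 25%.
Aggregating (R2): 3.4918% + 3.087% + 25% = 31.5788%.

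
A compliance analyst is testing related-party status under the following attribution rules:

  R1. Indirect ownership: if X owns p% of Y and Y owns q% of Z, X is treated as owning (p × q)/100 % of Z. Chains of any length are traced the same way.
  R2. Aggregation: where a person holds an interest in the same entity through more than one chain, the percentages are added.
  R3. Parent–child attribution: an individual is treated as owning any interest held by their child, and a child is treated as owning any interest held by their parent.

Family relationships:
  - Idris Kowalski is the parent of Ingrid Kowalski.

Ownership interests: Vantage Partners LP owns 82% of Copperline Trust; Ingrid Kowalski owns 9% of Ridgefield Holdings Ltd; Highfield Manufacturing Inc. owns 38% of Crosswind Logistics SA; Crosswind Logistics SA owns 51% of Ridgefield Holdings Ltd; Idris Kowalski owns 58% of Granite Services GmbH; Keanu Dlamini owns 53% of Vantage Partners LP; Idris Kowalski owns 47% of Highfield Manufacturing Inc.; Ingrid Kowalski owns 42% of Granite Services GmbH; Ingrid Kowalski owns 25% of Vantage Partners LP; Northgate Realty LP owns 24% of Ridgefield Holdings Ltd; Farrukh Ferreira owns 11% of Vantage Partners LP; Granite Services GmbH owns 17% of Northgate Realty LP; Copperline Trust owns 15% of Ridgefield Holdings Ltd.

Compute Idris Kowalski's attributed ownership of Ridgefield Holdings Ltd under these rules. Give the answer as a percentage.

By parent–child attribution (R3), Idris Kowalski is treated as also owning Ingrid Kowalski's interest in Granite Services GmbH, giving 58% + 42% = 100%.
By parent–child attribution (R3), Idris Kowalski is treated as owning Ingrid Kowalski's 25% interest in Vantage Partners LP.
By parent–child attribution (R3), Idris Kowalski is treated as owning Ingrid Kowalski's 9% interest in Ridgefield Holdings Ltd.
Chain via Highfield Manufacturing Inc. → Crosswind Logistics SA (R1): 47% × 38% × 51% = 9.1086% of Ridgefield Holdings Ltd.
Chain via Granite Services GmbH → Northgate Realty LP (R1): 100% × 17% × 24% = 4.08% of Ridgefield Holdings Ltd.
Chain via Vantage Partners LP → Copperline Trust (R1): 25% × 82% × 15% = 3.075% of Ridgefield Holdings Ltd.
Direct interest in Ridgefield Holdings Ltd: 9%.
Aggregating (R2): 9.1086% + 4.08% + 3.075% + 9% = 25.2636%.

25.2636%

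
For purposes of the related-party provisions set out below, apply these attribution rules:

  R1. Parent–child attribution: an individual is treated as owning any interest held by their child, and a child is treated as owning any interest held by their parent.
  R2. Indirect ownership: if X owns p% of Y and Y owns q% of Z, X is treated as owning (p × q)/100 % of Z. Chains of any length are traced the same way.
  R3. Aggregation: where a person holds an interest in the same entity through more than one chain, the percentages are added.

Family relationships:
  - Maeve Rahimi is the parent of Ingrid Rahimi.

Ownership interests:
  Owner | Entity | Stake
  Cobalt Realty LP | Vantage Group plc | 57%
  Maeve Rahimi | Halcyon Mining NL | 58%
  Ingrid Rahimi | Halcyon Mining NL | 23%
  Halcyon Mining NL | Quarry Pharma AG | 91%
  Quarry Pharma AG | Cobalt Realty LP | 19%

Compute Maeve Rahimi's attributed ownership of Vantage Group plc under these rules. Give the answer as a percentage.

By parent–child attribution (R1), Maeve Rahimi is treated as also owning Ingrid Rahimi's interest in Halcyon Mining NL, giving 58% + 23% = 81%.
Chain via Halcyon Mining NL → Quarry Pharma AG → Cobalt Realty LP (R2): 81% × 91% × 19% × 57% = 7.982793% of Vantage Group plc.

7.982793%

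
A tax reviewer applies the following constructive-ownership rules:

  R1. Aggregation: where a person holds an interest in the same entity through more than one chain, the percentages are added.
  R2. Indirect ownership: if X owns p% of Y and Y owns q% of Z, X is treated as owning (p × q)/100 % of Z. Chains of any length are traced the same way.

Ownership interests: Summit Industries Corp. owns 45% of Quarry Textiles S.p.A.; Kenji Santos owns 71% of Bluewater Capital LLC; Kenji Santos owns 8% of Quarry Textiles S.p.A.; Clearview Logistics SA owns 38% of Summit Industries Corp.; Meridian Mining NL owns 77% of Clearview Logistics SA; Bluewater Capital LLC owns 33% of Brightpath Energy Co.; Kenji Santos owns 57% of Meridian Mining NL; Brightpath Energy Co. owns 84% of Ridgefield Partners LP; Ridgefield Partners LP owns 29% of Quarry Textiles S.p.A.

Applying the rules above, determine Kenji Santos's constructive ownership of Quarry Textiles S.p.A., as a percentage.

21.212738%

Chain via Bluewater Capital LLC → Brightpath Energy Co. → Ridgefield Partners LP (R2): 71% × 33% × 84% × 29% = 5.707548% of Quarry Textiles S.p.A.
Chain via Meridian Mining NL → Clearview Logistics SA → Summit Industries Corp. (R2): 57% × 77% × 38% × 45% = 7.50519% of Quarry Textiles S.p.A.
Direct interest in Quarry Textiles S.p.A: 8%.
Aggregating (R1): 5.707548% + 7.50519% + 8% = 21.212738%.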